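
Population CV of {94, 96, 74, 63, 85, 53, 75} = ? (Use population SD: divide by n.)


Mean = 77.1429
SD = 14.6329
CV = (14.6329/77.1429)*100 = 18.9686%

CV = 18.9686%


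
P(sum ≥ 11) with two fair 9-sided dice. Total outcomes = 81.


Total outcomes = 9×9 = 81
Favorable (sum ≥ 11): 36
P = 36/81 = 0.4444

P = 0.4444


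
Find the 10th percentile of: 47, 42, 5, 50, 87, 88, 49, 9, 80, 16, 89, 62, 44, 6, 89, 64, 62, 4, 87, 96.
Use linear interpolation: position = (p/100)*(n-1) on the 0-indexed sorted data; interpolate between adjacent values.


Sorted: 4, 5, 6, 9, 16, 42, 44, 47, 49, 50, 62, 62, 64, 80, 87, 87, 88, 89, 89, 96
n = 20
Index = 10/100 * 19 = 1.9000
Lower = data[1] = 5, Upper = data[2] = 6
P10 = 5 + 0.9000*(1) = 5.9000

P10 = 5.9000


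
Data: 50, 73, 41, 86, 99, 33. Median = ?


Sorted: 33, 41, 50, 73, 86, 99
n = 6 (even)
Middle values: 50 and 73
Median = (50+73)/2 = 61.5000

Median = 61.5000


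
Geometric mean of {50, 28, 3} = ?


Product = 50 × 28 × 3 = 4200
GM = 4200^(1/3) = 16.1343

GM = 16.1343


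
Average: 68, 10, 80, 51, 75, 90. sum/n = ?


Sum = 68 + 10 + 80 + 51 + 75 + 90 = 374
n = 6
Mean = 374/6 = 62.3333

Mean = 62.3333


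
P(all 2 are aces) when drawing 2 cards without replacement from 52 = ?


P(all aces) = (4/52) × (3/51)
= 0.0045

P = 0.0045


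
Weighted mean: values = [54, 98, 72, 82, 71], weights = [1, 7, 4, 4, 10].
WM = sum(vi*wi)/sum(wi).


Numerator = 54*1 + 98*7 + 72*4 + 82*4 + 71*10 = 2066
Denominator = 1 + 7 + 4 + 4 + 10 = 26
WM = 2066/26 = 79.4615

WM = 79.4615


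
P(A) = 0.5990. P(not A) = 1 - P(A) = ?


P(not A) = 1 - 0.5990 = 0.4010

P(not A) = 0.4010


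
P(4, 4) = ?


P(4,4) = 4!/0!
= 24/1
= 24

P(4,4) = 24


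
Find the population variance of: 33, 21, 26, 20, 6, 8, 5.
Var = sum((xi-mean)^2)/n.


Mean = 17.0000
Squared deviations: 256.0000, 16.0000, 81.0000, 9.0000, 121.0000, 81.0000, 144.0000
Sum = 708.0000
Variance = 708.0000/7 = 101.1429

Variance = 101.1429


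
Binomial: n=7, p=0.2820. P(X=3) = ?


C(7,3) = 35
p^3 = 0.022426
(1-p)^4 = 0.265765
P = 35 * 0.022426 * 0.265765 = 0.2086

P(X=3) = 0.2086


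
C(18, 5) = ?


C(18,5) = 18!/(5! × 13!)
= 6402373705728000/(120 × 6227020800)
= 8568

C(18,5) = 8568


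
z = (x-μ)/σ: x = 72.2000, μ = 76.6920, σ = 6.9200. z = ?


z = (72.2000 - 76.6920)/6.9200
= -4.4920/6.9200
= -0.6491

z = -0.6491


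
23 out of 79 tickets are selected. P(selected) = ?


P = 23/79 = 0.2911

P = 0.2911


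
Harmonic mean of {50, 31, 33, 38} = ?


Sum of reciprocals = 1/50 + 1/31 + 1/33 + 1/38 = 0.108877
HM = 4/0.108877 = 36.7387

HM = 36.7387


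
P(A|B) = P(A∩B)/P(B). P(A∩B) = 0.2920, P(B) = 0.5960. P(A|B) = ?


P(A|B) = 0.2920/0.5960 = 0.4899

P(A|B) = 0.4899


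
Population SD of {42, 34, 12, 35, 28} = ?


Mean = 30.2000
Variance = 102.5600
SD = sqrt(102.5600) = 10.1272

SD = 10.1272


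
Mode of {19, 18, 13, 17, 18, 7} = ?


Frequencies: 7:1, 13:1, 17:1, 18:2, 19:1
Max frequency = 2
Mode = 18

Mode = 18


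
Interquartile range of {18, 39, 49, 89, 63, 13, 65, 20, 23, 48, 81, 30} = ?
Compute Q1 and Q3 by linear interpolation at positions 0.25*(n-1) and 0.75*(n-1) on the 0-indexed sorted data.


Sorted: 13, 18, 20, 23, 30, 39, 48, 49, 63, 65, 81, 89
Q1 (25th %ile) = 22.2500
Q3 (75th %ile) = 63.5000
IQR = 63.5000 - 22.2500 = 41.2500

IQR = 41.2500


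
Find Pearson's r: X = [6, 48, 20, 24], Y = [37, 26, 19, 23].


Mean X = 24.5000, Mean Y = 26.2500
SD X = 15.124483, SD Y = 6.684871
Cov = -42.625000
r = -42.625000/(15.124483*6.684871) = -0.4216

r = -0.4216


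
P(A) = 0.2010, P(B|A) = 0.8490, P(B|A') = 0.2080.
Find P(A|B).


P(B) = P(B|A)*P(A) + P(B|A')*P(A')
= 0.8490*0.2010 + 0.2080*0.7990
= 0.170649 + 0.166192 = 0.336841
P(A|B) = 0.170649/0.336841 = 0.5066

P(A|B) = 0.5066


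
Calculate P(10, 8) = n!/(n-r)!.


P(10,8) = 10!/2!
= 3628800/2
= 1814400

P(10,8) = 1814400


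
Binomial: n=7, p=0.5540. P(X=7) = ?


C(7,7) = 1
p^7 = 0.016017
(1-p)^0 = 1.000000
P = 1 * 0.016017 * 1.000000 = 0.0160

P(X=7) = 0.0160


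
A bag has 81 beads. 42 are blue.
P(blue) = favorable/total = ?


P = 42/81 = 0.5185

P = 0.5185


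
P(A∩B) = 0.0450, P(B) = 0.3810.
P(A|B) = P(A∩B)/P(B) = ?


P(A|B) = 0.0450/0.3810 = 0.1181

P(A|B) = 0.1181


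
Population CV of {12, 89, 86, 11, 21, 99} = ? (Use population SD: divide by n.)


Mean = 53.0000
SD = 38.6652
CV = (38.6652/53.0000)*100 = 72.9533%

CV = 72.9533%


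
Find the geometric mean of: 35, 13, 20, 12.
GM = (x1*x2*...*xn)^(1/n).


Product = 35 × 13 × 20 × 12 = 109200
GM = 109200^(1/4) = 18.1784

GM = 18.1784


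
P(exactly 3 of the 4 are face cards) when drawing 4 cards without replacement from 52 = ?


Hypergeometric: P(X=3) = C(12,3)·C(40,1) / C(52,4)
= 220 × 40 / 270725
= 8800/270725 = 0.0325

P = 0.0325


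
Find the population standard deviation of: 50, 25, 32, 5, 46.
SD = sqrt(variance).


Mean = 31.6000
Variance = 259.4400
SD = sqrt(259.4400) = 16.1071

SD = 16.1071


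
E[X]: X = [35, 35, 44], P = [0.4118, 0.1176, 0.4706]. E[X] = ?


E[X] = 35*0.4118 + 35*0.1176 + 44*0.4706
= 14.4130 + 4.1160 + 20.7064
= 39.2354

E[X] = 39.2354


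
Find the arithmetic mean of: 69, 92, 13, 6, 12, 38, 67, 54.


Sum = 69 + 92 + 13 + 6 + 12 + 38 + 67 + 54 = 351
n = 8
Mean = 351/8 = 43.8750

Mean = 43.8750


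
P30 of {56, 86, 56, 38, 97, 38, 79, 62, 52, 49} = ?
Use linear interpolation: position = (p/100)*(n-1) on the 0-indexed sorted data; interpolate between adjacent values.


Sorted: 38, 38, 49, 52, 56, 56, 62, 79, 86, 97
n = 10
Index = 30/100 * 9 = 2.7000
Lower = data[2] = 49, Upper = data[3] = 52
P30 = 49 + 0.7000*(3) = 51.1000

P30 = 51.1000


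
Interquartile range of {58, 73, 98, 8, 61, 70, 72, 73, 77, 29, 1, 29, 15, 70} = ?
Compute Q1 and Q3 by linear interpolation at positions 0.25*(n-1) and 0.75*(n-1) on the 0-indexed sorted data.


Sorted: 1, 8, 15, 29, 29, 58, 61, 70, 70, 72, 73, 73, 77, 98
Q1 (25th %ile) = 29.0000
Q3 (75th %ile) = 72.7500
IQR = 72.7500 - 29.0000 = 43.7500

IQR = 43.7500


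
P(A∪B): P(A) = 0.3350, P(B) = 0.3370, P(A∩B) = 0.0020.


P(A∪B) = 0.3350 + 0.3370 - 0.0020
= 0.6720 - 0.0020
= 0.6700

P(A∪B) = 0.6700


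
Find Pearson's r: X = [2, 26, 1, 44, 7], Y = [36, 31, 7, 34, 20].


Mean X = 16.0000, Mean Y = 25.6000
SD X = 16.649324, SD Y = 10.818503
Cov = 94.600000
r = 94.600000/(16.649324*10.818503) = 0.5252

r = 0.5252


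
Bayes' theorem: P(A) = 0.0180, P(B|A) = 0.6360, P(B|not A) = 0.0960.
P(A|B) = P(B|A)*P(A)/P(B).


P(B) = P(B|A)*P(A) + P(B|A')*P(A')
= 0.6360*0.0180 + 0.0960*0.9820
= 0.011448 + 0.094272 = 0.105720
P(A|B) = 0.011448/0.105720 = 0.1083

P(A|B) = 0.1083


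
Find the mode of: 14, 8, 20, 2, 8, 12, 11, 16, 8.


Frequencies: 2:1, 8:3, 11:1, 12:1, 14:1, 16:1, 20:1
Max frequency = 3
Mode = 8

Mode = 8


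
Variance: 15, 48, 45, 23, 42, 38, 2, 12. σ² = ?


Mean = 28.1250
Squared deviations: 172.2656, 395.0156, 284.7656, 26.2656, 192.5156, 97.5156, 682.5156, 260.0156
Sum = 2110.8750
Variance = 2110.8750/8 = 263.8594

Variance = 263.8594


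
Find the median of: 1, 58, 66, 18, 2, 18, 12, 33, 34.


Sorted: 1, 2, 12, 18, 18, 33, 34, 58, 66
n = 9 (odd)
Middle value = 18

Median = 18


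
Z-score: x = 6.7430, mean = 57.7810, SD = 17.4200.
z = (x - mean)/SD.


z = (6.7430 - 57.7810)/17.4200
= -51.0380/17.4200
= -2.9299

z = -2.9299


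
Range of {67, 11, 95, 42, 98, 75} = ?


Max = 98, Min = 11
Range = 98 - 11 = 87

Range = 87


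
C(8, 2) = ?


C(8,2) = 8!/(2! × 6!)
= 40320/(2 × 720)
= 28

C(8,2) = 28


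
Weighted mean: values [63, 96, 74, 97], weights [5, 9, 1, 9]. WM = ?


Numerator = 63*5 + 96*9 + 74*1 + 97*9 = 2126
Denominator = 5 + 9 + 1 + 9 = 24
WM = 2126/24 = 88.5833

WM = 88.5833


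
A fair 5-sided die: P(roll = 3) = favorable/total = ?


Favorable outcomes (roll = 3): 1
Total outcomes = 5
P = 1/5 = 0.2000

P = 0.2000


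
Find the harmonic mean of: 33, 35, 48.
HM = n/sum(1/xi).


Sum of reciprocals = 1/33 + 1/35 + 1/48 = 0.079708
HM = 3/0.079708 = 37.6375

HM = 37.6375


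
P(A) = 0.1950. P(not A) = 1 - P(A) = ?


P(not A) = 1 - 0.1950 = 0.8050

P(not A) = 0.8050


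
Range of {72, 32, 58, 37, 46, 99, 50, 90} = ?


Max = 99, Min = 32
Range = 99 - 32 = 67

Range = 67


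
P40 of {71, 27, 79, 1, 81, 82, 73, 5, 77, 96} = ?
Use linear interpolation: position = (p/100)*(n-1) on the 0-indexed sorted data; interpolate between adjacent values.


Sorted: 1, 5, 27, 71, 73, 77, 79, 81, 82, 96
n = 10
Index = 40/100 * 9 = 3.6000
Lower = data[3] = 71, Upper = data[4] = 73
P40 = 71 + 0.6000*(2) = 72.2000

P40 = 72.2000


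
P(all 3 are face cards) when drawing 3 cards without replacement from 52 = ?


P(all face cards) = (12/52) × (11/51) × (10/50)
= 0.0100

P = 0.0100


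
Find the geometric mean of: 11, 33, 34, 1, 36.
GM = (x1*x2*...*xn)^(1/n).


Product = 11 × 33 × 34 × 1 × 36 = 444312
GM = 444312^(1/5) = 13.4753

GM = 13.4753


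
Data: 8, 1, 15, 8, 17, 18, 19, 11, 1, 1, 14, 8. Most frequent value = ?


Frequencies: 1:3, 8:3, 11:1, 14:1, 15:1, 17:1, 18:1, 19:1
Max frequency = 3
Mode = 1, 8

Mode = 1, 8


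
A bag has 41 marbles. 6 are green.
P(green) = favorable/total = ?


P = 6/41 = 0.1463

P = 0.1463


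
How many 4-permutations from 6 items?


P(6,4) = 6!/2!
= 720/2
= 360

P(6,4) = 360


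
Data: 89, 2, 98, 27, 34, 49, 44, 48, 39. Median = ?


Sorted: 2, 27, 34, 39, 44, 48, 49, 89, 98
n = 9 (odd)
Middle value = 44

Median = 44


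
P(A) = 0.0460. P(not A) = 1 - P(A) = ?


P(not A) = 1 - 0.0460 = 0.9540

P(not A) = 0.9540


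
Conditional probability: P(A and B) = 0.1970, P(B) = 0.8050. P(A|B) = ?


P(A|B) = 0.1970/0.8050 = 0.2447

P(A|B) = 0.2447


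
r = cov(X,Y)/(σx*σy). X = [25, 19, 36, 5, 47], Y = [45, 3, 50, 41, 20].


Mean X = 26.4000, Mean Y = 31.8000
SD X = 14.361058, SD Y = 17.656727
Cov = -14.120000
r = -14.120000/(14.361058*17.656727) = -0.0557

r = -0.0557


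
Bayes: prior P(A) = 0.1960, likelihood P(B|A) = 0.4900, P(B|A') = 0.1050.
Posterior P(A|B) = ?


P(B) = P(B|A)*P(A) + P(B|A')*P(A')
= 0.4900*0.1960 + 0.1050*0.8040
= 0.096040 + 0.084420 = 0.180460
P(A|B) = 0.096040/0.180460 = 0.5322

P(A|B) = 0.5322


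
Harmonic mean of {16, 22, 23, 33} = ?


Sum of reciprocals = 1/16 + 1/22 + 1/23 + 1/33 = 0.181736
HM = 4/0.181736 = 22.0100

HM = 22.0100


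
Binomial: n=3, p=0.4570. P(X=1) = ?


C(3,1) = 3
p^1 = 0.457000
(1-p)^2 = 0.294849
P = 3 * 0.457000 * 0.294849 = 0.4042

P(X=1) = 0.4042


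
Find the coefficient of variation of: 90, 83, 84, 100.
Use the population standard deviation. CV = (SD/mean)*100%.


Mean = 89.2500
SD = 6.7593
CV = (6.7593/89.2500)*100 = 7.5734%

CV = 7.5734%


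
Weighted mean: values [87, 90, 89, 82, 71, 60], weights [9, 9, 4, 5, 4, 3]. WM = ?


Numerator = 87*9 + 90*9 + 89*4 + 82*5 + 71*4 + 60*3 = 2823
Denominator = 9 + 9 + 4 + 5 + 4 + 3 = 34
WM = 2823/34 = 83.0294

WM = 83.0294


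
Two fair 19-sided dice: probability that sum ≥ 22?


Total outcomes = 19×19 = 361
Favorable (sum ≥ 22): 153
P = 153/361 = 0.4238

P = 0.4238


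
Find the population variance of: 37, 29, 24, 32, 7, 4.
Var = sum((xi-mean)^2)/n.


Mean = 22.1667
Squared deviations: 220.0278, 46.6944, 3.3611, 96.6944, 230.0278, 330.0278
Sum = 926.8333
Variance = 926.8333/6 = 154.4722

Variance = 154.4722


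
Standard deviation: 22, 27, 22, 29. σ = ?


Mean = 25.0000
Variance = 9.5000
SD = sqrt(9.5000) = 3.0822

SD = 3.0822


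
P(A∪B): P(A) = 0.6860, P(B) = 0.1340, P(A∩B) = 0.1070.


P(A∪B) = 0.6860 + 0.1340 - 0.1070
= 0.8200 - 0.1070
= 0.7130

P(A∪B) = 0.7130


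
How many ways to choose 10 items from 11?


C(11,10) = 11!/(10! × 1!)
= 39916800/(3628800 × 1)
= 11

C(11,10) = 11


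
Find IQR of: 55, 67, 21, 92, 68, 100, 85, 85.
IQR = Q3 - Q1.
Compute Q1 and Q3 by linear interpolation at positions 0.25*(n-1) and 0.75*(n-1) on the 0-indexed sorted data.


Sorted: 21, 55, 67, 68, 85, 85, 92, 100
Q1 (25th %ile) = 64.0000
Q3 (75th %ile) = 86.7500
IQR = 86.7500 - 64.0000 = 22.7500

IQR = 22.7500


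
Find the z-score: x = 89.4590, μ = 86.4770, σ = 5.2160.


z = (89.4590 - 86.4770)/5.2160
= 2.9820/5.2160
= 0.5717

z = 0.5717


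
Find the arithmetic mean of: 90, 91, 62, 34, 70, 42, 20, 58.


Sum = 90 + 91 + 62 + 34 + 70 + 42 + 20 + 58 = 467
n = 8
Mean = 467/8 = 58.3750

Mean = 58.3750


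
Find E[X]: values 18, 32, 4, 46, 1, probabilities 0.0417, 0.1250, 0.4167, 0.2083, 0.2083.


E[X] = 18*0.0417 + 32*0.1250 + 4*0.4167 + 46*0.2083 + 1*0.2083
= 0.7506 + 4.0000 + 1.6668 + 9.5818 + 0.2083
= 16.2075

E[X] = 16.2075


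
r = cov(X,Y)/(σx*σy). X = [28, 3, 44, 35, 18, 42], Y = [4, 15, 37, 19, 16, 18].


Mean X = 28.3333, Mean Y = 18.1667
SD X = 14.290634, SD Y = 9.753917
Cov = 67.611111
r = 67.611111/(14.290634*9.753917) = 0.4851

r = 0.4851


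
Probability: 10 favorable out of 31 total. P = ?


P = 10/31 = 0.3226

P = 0.3226


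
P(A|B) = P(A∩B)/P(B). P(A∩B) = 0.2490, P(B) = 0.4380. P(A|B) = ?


P(A|B) = 0.2490/0.4380 = 0.5685

P(A|B) = 0.5685


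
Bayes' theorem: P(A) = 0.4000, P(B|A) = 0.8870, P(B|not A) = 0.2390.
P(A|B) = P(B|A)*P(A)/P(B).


P(B) = P(B|A)*P(A) + P(B|A')*P(A')
= 0.8870*0.4000 + 0.2390*0.6000
= 0.354800 + 0.143400 = 0.498200
P(A|B) = 0.354800/0.498200 = 0.7122

P(A|B) = 0.7122


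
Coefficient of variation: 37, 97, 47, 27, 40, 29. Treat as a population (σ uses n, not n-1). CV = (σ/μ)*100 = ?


Mean = 46.1667
SD = 23.6954
CV = (23.6954/46.1667)*100 = 51.3258%

CV = 51.3258%


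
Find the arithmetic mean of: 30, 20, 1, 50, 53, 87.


Sum = 30 + 20 + 1 + 50 + 53 + 87 = 241
n = 6
Mean = 241/6 = 40.1667

Mean = 40.1667


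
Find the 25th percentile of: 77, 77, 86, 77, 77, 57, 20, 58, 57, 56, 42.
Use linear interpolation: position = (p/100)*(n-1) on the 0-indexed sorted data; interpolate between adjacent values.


Sorted: 20, 42, 56, 57, 57, 58, 77, 77, 77, 77, 86
n = 11
Index = 25/100 * 10 = 2.5000
Lower = data[2] = 56, Upper = data[3] = 57
P25 = 56 + 0.5000*(1) = 56.5000

P25 = 56.5000


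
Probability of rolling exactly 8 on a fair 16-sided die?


Favorable outcomes (roll = 8): 1
Total outcomes = 16
P = 1/16 = 0.0625

P = 0.0625


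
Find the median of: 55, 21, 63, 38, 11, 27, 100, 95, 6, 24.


Sorted: 6, 11, 21, 24, 27, 38, 55, 63, 95, 100
n = 10 (even)
Middle values: 27 and 38
Median = (27+38)/2 = 32.5000

Median = 32.5000


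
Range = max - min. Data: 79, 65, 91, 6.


Max = 91, Min = 6
Range = 91 - 6 = 85

Range = 85


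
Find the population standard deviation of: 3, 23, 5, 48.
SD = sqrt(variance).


Mean = 19.7500
Variance = 326.6875
SD = sqrt(326.6875) = 18.0745

SD = 18.0745


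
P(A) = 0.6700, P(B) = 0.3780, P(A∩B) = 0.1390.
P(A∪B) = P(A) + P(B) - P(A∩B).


P(A∪B) = 0.6700 + 0.3780 - 0.1390
= 1.0480 - 0.1390
= 0.9090

P(A∪B) = 0.9090


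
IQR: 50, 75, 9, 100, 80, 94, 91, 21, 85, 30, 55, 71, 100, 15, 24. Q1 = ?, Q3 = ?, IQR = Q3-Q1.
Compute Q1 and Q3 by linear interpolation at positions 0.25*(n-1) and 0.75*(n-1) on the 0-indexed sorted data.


Sorted: 9, 15, 21, 24, 30, 50, 55, 71, 75, 80, 85, 91, 94, 100, 100
Q1 (25th %ile) = 27.0000
Q3 (75th %ile) = 88.0000
IQR = 88.0000 - 27.0000 = 61.0000

IQR = 61.0000


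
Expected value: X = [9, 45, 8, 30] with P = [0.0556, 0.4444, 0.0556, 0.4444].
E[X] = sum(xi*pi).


E[X] = 9*0.0556 + 45*0.4444 + 8*0.0556 + 30*0.4444
= 0.5004 + 19.9980 + 0.4448 + 13.3320
= 34.2752

E[X] = 34.2752


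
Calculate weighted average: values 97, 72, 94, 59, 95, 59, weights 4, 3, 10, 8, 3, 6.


Numerator = 97*4 + 72*3 + 94*10 + 59*8 + 95*3 + 59*6 = 2655
Denominator = 4 + 3 + 10 + 8 + 3 + 6 = 34
WM = 2655/34 = 78.0882

WM = 78.0882


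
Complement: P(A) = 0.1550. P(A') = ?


P(not A) = 1 - 0.1550 = 0.8450

P(not A) = 0.8450


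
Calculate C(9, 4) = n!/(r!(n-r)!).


C(9,4) = 9!/(4! × 5!)
= 362880/(24 × 120)
= 126

C(9,4) = 126


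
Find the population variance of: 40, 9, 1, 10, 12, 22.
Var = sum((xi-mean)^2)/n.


Mean = 15.6667
Squared deviations: 592.1111, 44.4444, 215.1111, 32.1111, 13.4444, 40.1111
Sum = 937.3333
Variance = 937.3333/6 = 156.2222

Variance = 156.2222


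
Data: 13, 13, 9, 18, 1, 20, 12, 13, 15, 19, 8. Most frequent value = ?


Frequencies: 1:1, 8:1, 9:1, 12:1, 13:3, 15:1, 18:1, 19:1, 20:1
Max frequency = 3
Mode = 13

Mode = 13


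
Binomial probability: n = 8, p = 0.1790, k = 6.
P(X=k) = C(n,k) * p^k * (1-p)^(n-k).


C(8,6) = 28
p^6 = 3.289411e-05
(1-p)^2 = 0.674041
P = 28 * 3.289411e-05 * 0.674041 = 0.0006

P(X=6) = 0.0006


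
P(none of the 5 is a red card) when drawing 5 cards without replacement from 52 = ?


P(no red cards) = (26/52) × (25/51) × (24/50) × (23/49) × (22/48)
= 0.0253

P = 0.0253


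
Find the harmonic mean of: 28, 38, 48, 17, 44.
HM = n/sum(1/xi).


Sum of reciprocals = 1/28 + 1/38 + 1/48 + 1/17 + 1/44 = 0.164414
HM = 5/0.164414 = 30.4110

HM = 30.4110


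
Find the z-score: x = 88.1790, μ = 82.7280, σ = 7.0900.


z = (88.1790 - 82.7280)/7.0900
= 5.4510/7.0900
= 0.7688

z = 0.7688


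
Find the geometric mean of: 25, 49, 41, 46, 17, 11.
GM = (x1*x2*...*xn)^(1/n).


Product = 25 × 49 × 41 × 46 × 17 × 11 = 432035450
GM = 432035450^(1/6) = 27.4950

GM = 27.4950


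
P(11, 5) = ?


P(11,5) = 11!/6!
= 39916800/720
= 55440

P(11,5) = 55440


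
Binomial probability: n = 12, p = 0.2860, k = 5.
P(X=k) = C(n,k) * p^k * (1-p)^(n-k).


C(12,5) = 792
p^5 = 0.001914
(1-p)^7 = 0.094599
P = 792 * 0.001914 * 0.094599 = 0.1434

P(X=5) = 0.1434


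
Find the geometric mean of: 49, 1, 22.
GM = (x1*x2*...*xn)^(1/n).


Product = 49 × 1 × 22 = 1078
GM = 1078^(1/3) = 10.2535

GM = 10.2535


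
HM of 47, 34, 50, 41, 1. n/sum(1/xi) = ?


Sum of reciprocals = 1/47 + 1/34 + 1/50 + 1/41 + 1/1 = 1.095079
HM = 5/1.095079 = 4.5659

HM = 4.5659


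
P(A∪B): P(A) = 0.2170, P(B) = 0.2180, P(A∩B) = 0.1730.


P(A∪B) = 0.2170 + 0.2180 - 0.1730
= 0.4350 - 0.1730
= 0.2620

P(A∪B) = 0.2620


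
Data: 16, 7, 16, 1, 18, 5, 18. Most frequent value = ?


Frequencies: 1:1, 5:1, 7:1, 16:2, 18:2
Max frequency = 2
Mode = 16, 18

Mode = 16, 18


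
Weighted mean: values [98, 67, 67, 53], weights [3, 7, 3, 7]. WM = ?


Numerator = 98*3 + 67*7 + 67*3 + 53*7 = 1335
Denominator = 3 + 7 + 3 + 7 = 20
WM = 1335/20 = 66.7500

WM = 66.7500


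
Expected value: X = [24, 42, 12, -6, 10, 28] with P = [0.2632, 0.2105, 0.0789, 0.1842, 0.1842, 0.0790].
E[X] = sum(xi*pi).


E[X] = 24*0.2632 + 42*0.2105 + 12*0.0789 - 6*0.1842 + 10*0.1842 + 28*0.0790
= 6.3168 + 8.8410 + 0.9468 - 1.1052 + 1.8420 + 2.2120
= 19.0534

E[X] = 19.0534


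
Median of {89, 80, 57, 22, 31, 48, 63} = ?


Sorted: 22, 31, 48, 57, 63, 80, 89
n = 7 (odd)
Middle value = 57

Median = 57


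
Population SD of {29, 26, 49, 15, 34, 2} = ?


Mean = 25.8333
Variance = 216.4722
SD = sqrt(216.4722) = 14.7130

SD = 14.7130


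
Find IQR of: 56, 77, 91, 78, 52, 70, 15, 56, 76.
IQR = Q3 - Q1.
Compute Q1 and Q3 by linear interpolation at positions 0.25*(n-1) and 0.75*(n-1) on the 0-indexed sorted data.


Sorted: 15, 52, 56, 56, 70, 76, 77, 78, 91
Q1 (25th %ile) = 56.0000
Q3 (75th %ile) = 77.0000
IQR = 77.0000 - 56.0000 = 21.0000

IQR = 21.0000


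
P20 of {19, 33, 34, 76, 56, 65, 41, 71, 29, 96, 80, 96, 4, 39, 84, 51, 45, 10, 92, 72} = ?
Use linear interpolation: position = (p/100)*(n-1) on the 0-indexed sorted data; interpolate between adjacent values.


Sorted: 4, 10, 19, 29, 33, 34, 39, 41, 45, 51, 56, 65, 71, 72, 76, 80, 84, 92, 96, 96
n = 20
Index = 20/100 * 19 = 3.8000
Lower = data[3] = 29, Upper = data[4] = 33
P20 = 29 + 0.8000*(4) = 32.2000

P20 = 32.2000


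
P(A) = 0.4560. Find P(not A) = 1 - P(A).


P(not A) = 1 - 0.4560 = 0.5440

P(not A) = 0.5440


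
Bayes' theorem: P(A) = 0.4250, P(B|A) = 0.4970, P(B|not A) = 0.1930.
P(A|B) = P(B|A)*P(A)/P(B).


P(B) = P(B|A)*P(A) + P(B|A')*P(A')
= 0.4970*0.4250 + 0.1930*0.5750
= 0.211225 + 0.110975 = 0.322200
P(A|B) = 0.211225/0.322200 = 0.6556

P(A|B) = 0.6556


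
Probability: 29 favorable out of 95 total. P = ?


P = 29/95 = 0.3053

P = 0.3053


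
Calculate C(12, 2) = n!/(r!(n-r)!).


C(12,2) = 12!/(2! × 10!)
= 479001600/(2 × 3628800)
= 66

C(12,2) = 66


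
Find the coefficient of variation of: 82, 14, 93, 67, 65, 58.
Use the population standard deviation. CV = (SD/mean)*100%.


Mean = 63.1667
SD = 24.8557
CV = (24.8557/63.1667)*100 = 39.3494%

CV = 39.3494%


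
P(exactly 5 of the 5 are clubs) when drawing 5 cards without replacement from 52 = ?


Hypergeometric: P(X=5) = C(13,5)·C(39,0) / C(52,5)
= 1287 × 1 / 2598960
= 1287/2598960 = 0.0005

P = 0.0005


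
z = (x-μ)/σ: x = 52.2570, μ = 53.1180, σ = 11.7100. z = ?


z = (52.2570 - 53.1180)/11.7100
= -0.8610/11.7100
= -0.0735

z = -0.0735


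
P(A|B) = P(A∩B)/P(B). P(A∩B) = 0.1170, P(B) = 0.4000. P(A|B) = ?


P(A|B) = 0.1170/0.4000 = 0.2925

P(A|B) = 0.2925


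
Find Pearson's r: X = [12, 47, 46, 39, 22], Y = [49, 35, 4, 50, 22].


Mean X = 33.2000, Mean Y = 32.0000
SD X = 13.876599, SD Y = 17.355115
Cov = -92.200000
r = -92.200000/(13.876599*17.355115) = -0.3828

r = -0.3828


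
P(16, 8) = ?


P(16,8) = 16!/8!
= 20922789888000/40320
= 518918400

P(16,8) = 518918400


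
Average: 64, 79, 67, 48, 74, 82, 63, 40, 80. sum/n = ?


Sum = 64 + 79 + 67 + 48 + 74 + 82 + 63 + 40 + 80 = 597
n = 9
Mean = 597/9 = 66.3333

Mean = 66.3333


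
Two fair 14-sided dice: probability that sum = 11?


Total outcomes = 14×14 = 196
Favorable (sum = 11): 10
P = 10/196 = 0.0510

P = 0.0510


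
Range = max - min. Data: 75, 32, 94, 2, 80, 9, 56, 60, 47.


Max = 94, Min = 2
Range = 94 - 2 = 92

Range = 92


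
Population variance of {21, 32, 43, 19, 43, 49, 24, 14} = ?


Mean = 30.6250
Squared deviations: 92.6406, 1.8906, 153.1406, 135.1406, 153.1406, 337.6406, 43.8906, 276.3906
Sum = 1193.8750
Variance = 1193.8750/8 = 149.2344

Variance = 149.2344


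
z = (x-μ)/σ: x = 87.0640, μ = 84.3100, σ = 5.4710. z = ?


z = (87.0640 - 84.3100)/5.4710
= 2.7540/5.4710
= 0.5034

z = 0.5034


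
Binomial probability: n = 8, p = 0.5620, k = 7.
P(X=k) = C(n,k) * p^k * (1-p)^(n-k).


C(8,7) = 8
p^7 = 0.017707
(1-p)^1 = 0.438000
P = 8 * 0.017707 * 0.438000 = 0.0620

P(X=7) = 0.0620


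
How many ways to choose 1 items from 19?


C(19,1) = 19!/(1! × 18!)
= 121645100408832000/(1 × 6402373705728000)
= 19

C(19,1) = 19


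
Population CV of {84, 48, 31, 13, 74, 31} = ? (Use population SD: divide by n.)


Mean = 46.8333
SD = 25.0560
CV = (25.0560/46.8333)*100 = 53.5005%

CV = 53.5005%


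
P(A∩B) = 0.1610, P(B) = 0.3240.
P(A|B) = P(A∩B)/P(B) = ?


P(A|B) = 0.1610/0.3240 = 0.4969

P(A|B) = 0.4969


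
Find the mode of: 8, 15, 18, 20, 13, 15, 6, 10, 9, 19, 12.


Frequencies: 6:1, 8:1, 9:1, 10:1, 12:1, 13:1, 15:2, 18:1, 19:1, 20:1
Max frequency = 2
Mode = 15

Mode = 15


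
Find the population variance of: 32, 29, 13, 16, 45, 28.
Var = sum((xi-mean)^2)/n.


Mean = 27.1667
Squared deviations: 23.3611, 3.3611, 200.6944, 124.6944, 318.0278, 0.6944
Sum = 670.8333
Variance = 670.8333/6 = 111.8056

Variance = 111.8056


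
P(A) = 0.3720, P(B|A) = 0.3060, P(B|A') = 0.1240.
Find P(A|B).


P(B) = P(B|A)*P(A) + P(B|A')*P(A')
= 0.3060*0.3720 + 0.1240*0.6280
= 0.113832 + 0.077872 = 0.191704
P(A|B) = 0.113832/0.191704 = 0.5938

P(A|B) = 0.5938


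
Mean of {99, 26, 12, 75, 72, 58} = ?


Sum = 99 + 26 + 12 + 75 + 72 + 58 = 342
n = 6
Mean = 342/6 = 57.0000

Mean = 57.0000


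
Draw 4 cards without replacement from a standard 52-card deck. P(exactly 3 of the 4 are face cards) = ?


Hypergeometric: P(X=3) = C(12,3)·C(40,1) / C(52,4)
= 220 × 40 / 270725
= 8800/270725 = 0.0325

P = 0.0325


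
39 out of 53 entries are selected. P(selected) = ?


P = 39/53 = 0.7358

P = 0.7358


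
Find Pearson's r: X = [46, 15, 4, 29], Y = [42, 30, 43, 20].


Mean X = 23.5000, Mean Y = 33.7500
SD X = 15.724185, SD Y = 9.443913
Cov = -9.625000
r = -9.625000/(15.724185*9.443913) = -0.0648

r = -0.0648


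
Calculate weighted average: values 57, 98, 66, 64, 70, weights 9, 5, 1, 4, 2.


Numerator = 57*9 + 98*5 + 66*1 + 64*4 + 70*2 = 1465
Denominator = 9 + 5 + 1 + 4 + 2 = 21
WM = 1465/21 = 69.7619

WM = 69.7619


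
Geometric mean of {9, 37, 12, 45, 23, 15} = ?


Product = 9 × 37 × 12 × 45 × 23 × 15 = 62037900
GM = 62037900^(1/6) = 19.8965

GM = 19.8965


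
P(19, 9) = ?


P(19,9) = 19!/10!
= 121645100408832000/3628800
= 33522128640

P(19,9) = 33522128640


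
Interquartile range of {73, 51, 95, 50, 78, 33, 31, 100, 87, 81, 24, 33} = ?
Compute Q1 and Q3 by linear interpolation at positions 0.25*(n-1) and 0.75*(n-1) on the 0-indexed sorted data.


Sorted: 24, 31, 33, 33, 50, 51, 73, 78, 81, 87, 95, 100
Q1 (25th %ile) = 33.0000
Q3 (75th %ile) = 82.5000
IQR = 82.5000 - 33.0000 = 49.5000

IQR = 49.5000


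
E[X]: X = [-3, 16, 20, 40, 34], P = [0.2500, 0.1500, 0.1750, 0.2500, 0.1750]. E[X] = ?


E[X] = -3*0.2500 + 16*0.1500 + 20*0.1750 + 40*0.2500 + 34*0.1750
= -0.7500 + 2.4000 + 3.5000 + 10.0000 + 5.9500
= 21.1000

E[X] = 21.1000


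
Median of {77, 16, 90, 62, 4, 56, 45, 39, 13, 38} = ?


Sorted: 4, 13, 16, 38, 39, 45, 56, 62, 77, 90
n = 10 (even)
Middle values: 39 and 45
Median = (39+45)/2 = 42.0000

Median = 42.0000


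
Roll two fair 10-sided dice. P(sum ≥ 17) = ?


Total outcomes = 10×10 = 100
Favorable (sum ≥ 17): 10
P = 10/100 = 0.1000

P = 0.1000


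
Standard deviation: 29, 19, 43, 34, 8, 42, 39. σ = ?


Mean = 30.5714
Variance = 144.8163
SD = sqrt(144.8163) = 12.0340

SD = 12.0340


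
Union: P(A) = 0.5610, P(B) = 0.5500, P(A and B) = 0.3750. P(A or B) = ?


P(A∪B) = 0.5610 + 0.5500 - 0.3750
= 1.1110 - 0.3750
= 0.7360

P(A∪B) = 0.7360


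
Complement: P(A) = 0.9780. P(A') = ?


P(not A) = 1 - 0.9780 = 0.0220

P(not A) = 0.0220


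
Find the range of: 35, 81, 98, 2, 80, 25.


Max = 98, Min = 2
Range = 98 - 2 = 96

Range = 96


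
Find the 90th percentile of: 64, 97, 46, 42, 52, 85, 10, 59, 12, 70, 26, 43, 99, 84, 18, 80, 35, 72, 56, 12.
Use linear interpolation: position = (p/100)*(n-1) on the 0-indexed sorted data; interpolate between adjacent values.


Sorted: 10, 12, 12, 18, 26, 35, 42, 43, 46, 52, 56, 59, 64, 70, 72, 80, 84, 85, 97, 99
n = 20
Index = 90/100 * 19 = 17.1000
Lower = data[17] = 85, Upper = data[18] = 97
P90 = 85 + 0.1000*(12) = 86.2000

P90 = 86.2000


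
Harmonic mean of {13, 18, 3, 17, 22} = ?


Sum of reciprocals = 1/13 + 1/18 + 1/3 + 1/17 + 1/22 = 0.570090
HM = 5/0.570090 = 8.7705

HM = 8.7705


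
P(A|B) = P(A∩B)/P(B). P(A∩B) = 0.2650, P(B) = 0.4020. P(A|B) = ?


P(A|B) = 0.2650/0.4020 = 0.6592

P(A|B) = 0.6592


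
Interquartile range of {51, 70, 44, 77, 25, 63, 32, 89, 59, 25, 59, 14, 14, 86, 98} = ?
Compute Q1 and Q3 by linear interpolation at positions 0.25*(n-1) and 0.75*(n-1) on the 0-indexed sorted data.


Sorted: 14, 14, 25, 25, 32, 44, 51, 59, 59, 63, 70, 77, 86, 89, 98
Q1 (25th %ile) = 28.5000
Q3 (75th %ile) = 73.5000
IQR = 73.5000 - 28.5000 = 45.0000

IQR = 45.0000


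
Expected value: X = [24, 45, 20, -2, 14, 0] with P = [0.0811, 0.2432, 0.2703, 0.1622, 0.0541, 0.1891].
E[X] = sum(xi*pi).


E[X] = 24*0.0811 + 45*0.2432 + 20*0.2703 - 2*0.1622 + 14*0.0541 + 0*0.1891
= 1.9464 + 10.9440 + 5.4060 - 0.3244 + 0.7574 + 0
= 18.7294

E[X] = 18.7294


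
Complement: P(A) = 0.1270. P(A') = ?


P(not A) = 1 - 0.1270 = 0.8730

P(not A) = 0.8730


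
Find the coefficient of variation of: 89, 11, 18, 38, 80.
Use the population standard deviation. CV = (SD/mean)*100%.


Mean = 47.2000
SD = 31.8459
CV = (31.8459/47.2000)*100 = 67.4701%

CV = 67.4701%


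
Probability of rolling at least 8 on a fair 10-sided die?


Favorable outcomes (roll ≥ 8): 3
Total outcomes = 10
P = 3/10 = 0.3000

P = 0.3000


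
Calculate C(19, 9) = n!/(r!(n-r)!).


C(19,9) = 19!/(9! × 10!)
= 121645100408832000/(362880 × 3628800)
= 92378

C(19,9) = 92378


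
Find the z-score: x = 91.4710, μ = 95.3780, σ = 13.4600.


z = (91.4710 - 95.3780)/13.4600
= -3.9070/13.4600
= -0.2903

z = -0.2903


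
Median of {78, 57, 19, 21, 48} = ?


Sorted: 19, 21, 48, 57, 78
n = 5 (odd)
Middle value = 48

Median = 48


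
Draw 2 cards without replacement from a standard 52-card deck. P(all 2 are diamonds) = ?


P(all diamonds) = (13/52) × (12/51)
= 0.0588

P = 0.0588


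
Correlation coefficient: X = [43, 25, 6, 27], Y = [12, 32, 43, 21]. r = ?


Mean X = 25.2500, Mean Y = 27.0000
SD X = 13.122023, SD Y = 11.640447
Cov = -146.500000
r = -146.500000/(13.122023*11.640447) = -0.9591

r = -0.9591


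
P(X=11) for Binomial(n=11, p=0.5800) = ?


C(11,11) = 1
p^11 = 0.002499
(1-p)^0 = 1.000000
P = 1 * 0.002499 * 1.000000 = 0.0025

P(X=11) = 0.0025


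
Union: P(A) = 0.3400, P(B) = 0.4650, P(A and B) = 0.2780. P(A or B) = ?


P(A∪B) = 0.3400 + 0.4650 - 0.2780
= 0.8050 - 0.2780
= 0.5270

P(A∪B) = 0.5270


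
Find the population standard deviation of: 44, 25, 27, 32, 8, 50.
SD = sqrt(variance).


Mean = 31.0000
Variance = 185.3333
SD = sqrt(185.3333) = 13.6137

SD = 13.6137


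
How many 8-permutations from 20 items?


P(20,8) = 20!/12!
= 2432902008176640000/479001600
= 5079110400

P(20,8) = 5079110400


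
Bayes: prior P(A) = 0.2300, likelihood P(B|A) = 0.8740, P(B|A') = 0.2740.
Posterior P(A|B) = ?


P(B) = P(B|A)*P(A) + P(B|A')*P(A')
= 0.8740*0.2300 + 0.2740*0.7700
= 0.201020 + 0.210980 = 0.412000
P(A|B) = 0.201020/0.412000 = 0.4879

P(A|B) = 0.4879


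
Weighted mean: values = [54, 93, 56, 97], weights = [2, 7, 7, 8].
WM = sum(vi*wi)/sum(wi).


Numerator = 54*2 + 93*7 + 56*7 + 97*8 = 1927
Denominator = 2 + 7 + 7 + 8 = 24
WM = 1927/24 = 80.2917

WM = 80.2917


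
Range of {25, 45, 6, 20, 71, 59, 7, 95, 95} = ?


Max = 95, Min = 6
Range = 95 - 6 = 89

Range = 89


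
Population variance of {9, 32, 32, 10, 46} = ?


Mean = 25.8000
Squared deviations: 282.2400, 38.4400, 38.4400, 249.6400, 408.0400
Sum = 1016.8000
Variance = 1016.8000/5 = 203.3600

Variance = 203.3600


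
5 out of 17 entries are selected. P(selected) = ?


P = 5/17 = 0.2941

P = 0.2941


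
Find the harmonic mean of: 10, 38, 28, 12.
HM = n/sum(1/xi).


Sum of reciprocals = 1/10 + 1/38 + 1/28 + 1/12 = 0.245363
HM = 4/0.245363 = 16.3023

HM = 16.3023


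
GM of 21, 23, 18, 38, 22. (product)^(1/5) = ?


Product = 21 × 23 × 18 × 38 × 22 = 7268184
GM = 7268184^(1/5) = 23.5660

GM = 23.5660


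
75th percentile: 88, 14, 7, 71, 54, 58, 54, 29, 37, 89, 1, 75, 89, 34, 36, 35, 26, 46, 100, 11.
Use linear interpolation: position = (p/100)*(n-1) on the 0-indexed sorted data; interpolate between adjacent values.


Sorted: 1, 7, 11, 14, 26, 29, 34, 35, 36, 37, 46, 54, 54, 58, 71, 75, 88, 89, 89, 100
n = 20
Index = 75/100 * 19 = 14.2500
Lower = data[14] = 71, Upper = data[15] = 75
P75 = 71 + 0.2500*(4) = 72.0000

P75 = 72.0000


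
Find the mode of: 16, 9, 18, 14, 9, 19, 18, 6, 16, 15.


Frequencies: 6:1, 9:2, 14:1, 15:1, 16:2, 18:2, 19:1
Max frequency = 2
Mode = 9, 16, 18

Mode = 9, 16, 18


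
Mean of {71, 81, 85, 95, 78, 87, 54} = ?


Sum = 71 + 81 + 85 + 95 + 78 + 87 + 54 = 551
n = 7
Mean = 551/7 = 78.7143

Mean = 78.7143


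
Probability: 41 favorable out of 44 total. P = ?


P = 41/44 = 0.9318

P = 0.9318


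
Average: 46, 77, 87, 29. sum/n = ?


Sum = 46 + 77 + 87 + 29 = 239
n = 4
Mean = 239/4 = 59.7500

Mean = 59.7500


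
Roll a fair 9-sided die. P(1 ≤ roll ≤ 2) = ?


Favorable outcomes (1 ≤ roll ≤ 2): 2
Total outcomes = 9
P = 2/9 = 0.2222

P = 0.2222


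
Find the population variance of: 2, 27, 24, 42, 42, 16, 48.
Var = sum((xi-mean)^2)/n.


Mean = 28.7143
Squared deviations: 713.6531, 2.9388, 22.2245, 176.5102, 176.5102, 161.6531, 371.9388
Sum = 1625.4286
Variance = 1625.4286/7 = 232.2041

Variance = 232.2041


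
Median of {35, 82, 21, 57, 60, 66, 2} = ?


Sorted: 2, 21, 35, 57, 60, 66, 82
n = 7 (odd)
Middle value = 57

Median = 57


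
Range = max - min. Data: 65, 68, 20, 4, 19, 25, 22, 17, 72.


Max = 72, Min = 4
Range = 72 - 4 = 68

Range = 68


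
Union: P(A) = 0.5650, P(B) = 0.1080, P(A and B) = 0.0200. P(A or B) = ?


P(A∪B) = 0.5650 + 0.1080 - 0.0200
= 0.6730 - 0.0200
= 0.6530

P(A∪B) = 0.6530


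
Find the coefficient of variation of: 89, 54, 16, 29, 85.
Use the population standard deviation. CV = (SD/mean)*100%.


Mean = 54.6000
SD = 29.1657
CV = (29.1657/54.6000)*100 = 53.4171%

CV = 53.4171%


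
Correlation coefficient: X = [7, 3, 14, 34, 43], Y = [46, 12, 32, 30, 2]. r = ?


Mean X = 20.2000, Mean Y = 24.4000
SD X = 15.612815, SD Y = 15.564061
Cov = -110.480000
r = -110.480000/(15.612815*15.564061) = -0.4547

r = -0.4547


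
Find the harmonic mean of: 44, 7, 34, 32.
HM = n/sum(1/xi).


Sum of reciprocals = 1/44 + 1/7 + 1/34 + 1/32 = 0.226246
HM = 4/0.226246 = 17.6799

HM = 17.6799


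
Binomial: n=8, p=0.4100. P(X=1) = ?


C(8,1) = 8
p^1 = 0.410000
(1-p)^7 = 0.024887
P = 8 * 0.410000 * 0.024887 = 0.0816

P(X=1) = 0.0816


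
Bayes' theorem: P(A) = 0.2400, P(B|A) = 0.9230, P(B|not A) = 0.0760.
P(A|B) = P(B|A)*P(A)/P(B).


P(B) = P(B|A)*P(A) + P(B|A')*P(A')
= 0.9230*0.2400 + 0.0760*0.7600
= 0.221520 + 0.057760 = 0.279280
P(A|B) = 0.221520/0.279280 = 0.7932

P(A|B) = 0.7932


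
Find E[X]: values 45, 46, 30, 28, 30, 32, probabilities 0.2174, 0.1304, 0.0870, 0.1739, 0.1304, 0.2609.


E[X] = 45*0.2174 + 46*0.1304 + 30*0.0870 + 28*0.1739 + 30*0.1304 + 32*0.2609
= 9.7830 + 5.9984 + 2.6100 + 4.8692 + 3.9120 + 8.3488
= 35.5214

E[X] = 35.5214


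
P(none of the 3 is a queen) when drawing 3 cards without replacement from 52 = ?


P(no queens) = (48/52) × (47/51) × (46/50)
= 0.7826

P = 0.7826


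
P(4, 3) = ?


P(4,3) = 4!/1!
= 24/1
= 24

P(4,3) = 24


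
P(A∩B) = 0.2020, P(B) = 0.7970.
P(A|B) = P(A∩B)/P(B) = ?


P(A|B) = 0.2020/0.7970 = 0.2535

P(A|B) = 0.2535


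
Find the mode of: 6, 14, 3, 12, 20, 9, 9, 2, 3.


Frequencies: 2:1, 3:2, 6:1, 9:2, 12:1, 14:1, 20:1
Max frequency = 2
Mode = 3, 9

Mode = 3, 9


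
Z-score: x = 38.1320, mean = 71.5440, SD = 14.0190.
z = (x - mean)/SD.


z = (38.1320 - 71.5440)/14.0190
= -33.4120/14.0190
= -2.3833

z = -2.3833


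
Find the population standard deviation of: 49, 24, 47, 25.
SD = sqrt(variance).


Mean = 36.2500
Variance = 138.6875
SD = sqrt(138.6875) = 11.7766

SD = 11.7766


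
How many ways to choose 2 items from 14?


C(14,2) = 14!/(2! × 12!)
= 87178291200/(2 × 479001600)
= 91

C(14,2) = 91


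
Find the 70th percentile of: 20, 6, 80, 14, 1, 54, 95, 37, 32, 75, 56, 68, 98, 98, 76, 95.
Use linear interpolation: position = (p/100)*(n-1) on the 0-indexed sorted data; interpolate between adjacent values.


Sorted: 1, 6, 14, 20, 32, 37, 54, 56, 68, 75, 76, 80, 95, 95, 98, 98
n = 16
Index = 70/100 * 15 = 10.5000
Lower = data[10] = 76, Upper = data[11] = 80
P70 = 76 + 0.5000*(4) = 78.0000

P70 = 78.0000


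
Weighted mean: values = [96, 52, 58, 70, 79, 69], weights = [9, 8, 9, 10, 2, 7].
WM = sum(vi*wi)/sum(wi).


Numerator = 96*9 + 52*8 + 58*9 + 70*10 + 79*2 + 69*7 = 3143
Denominator = 9 + 8 + 9 + 10 + 2 + 7 = 45
WM = 3143/45 = 69.8444

WM = 69.8444


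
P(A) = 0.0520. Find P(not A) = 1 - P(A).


P(not A) = 1 - 0.0520 = 0.9480

P(not A) = 0.9480


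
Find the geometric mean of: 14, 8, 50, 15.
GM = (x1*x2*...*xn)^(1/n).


Product = 14 × 8 × 50 × 15 = 84000
GM = 84000^(1/4) = 17.0243

GM = 17.0243


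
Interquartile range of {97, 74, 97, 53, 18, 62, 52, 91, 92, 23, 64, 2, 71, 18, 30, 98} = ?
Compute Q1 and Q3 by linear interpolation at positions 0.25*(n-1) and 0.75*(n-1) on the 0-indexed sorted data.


Sorted: 2, 18, 18, 23, 30, 52, 53, 62, 64, 71, 74, 91, 92, 97, 97, 98
Q1 (25th %ile) = 28.2500
Q3 (75th %ile) = 91.2500
IQR = 91.2500 - 28.2500 = 63.0000

IQR = 63.0000


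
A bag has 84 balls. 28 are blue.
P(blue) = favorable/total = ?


P = 28/84 = 0.3333

P = 0.3333


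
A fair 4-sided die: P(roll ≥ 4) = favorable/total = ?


Favorable outcomes (roll ≥ 4): 1
Total outcomes = 4
P = 1/4 = 0.2500

P = 0.2500


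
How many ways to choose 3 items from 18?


C(18,3) = 18!/(3! × 15!)
= 6402373705728000/(6 × 1307674368000)
= 816

C(18,3) = 816


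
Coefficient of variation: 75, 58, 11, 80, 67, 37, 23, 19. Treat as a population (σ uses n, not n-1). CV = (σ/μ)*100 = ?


Mean = 46.2500
SD = 25.3611
CV = (25.3611/46.2500)*100 = 54.8349%

CV = 54.8349%


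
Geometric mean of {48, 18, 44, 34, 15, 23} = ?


Product = 48 × 18 × 44 × 34 × 15 × 23 = 445927680
GM = 445927680^(1/6) = 27.6404

GM = 27.6404


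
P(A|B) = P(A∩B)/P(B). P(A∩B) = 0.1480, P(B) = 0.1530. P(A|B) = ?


P(A|B) = 0.1480/0.1530 = 0.9673

P(A|B) = 0.9673


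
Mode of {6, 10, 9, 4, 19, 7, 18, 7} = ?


Frequencies: 4:1, 6:1, 7:2, 9:1, 10:1, 18:1, 19:1
Max frequency = 2
Mode = 7

Mode = 7


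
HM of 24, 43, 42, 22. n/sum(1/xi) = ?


Sum of reciprocals = 1/24 + 1/43 + 1/42 + 1/22 = 0.134187
HM = 4/0.134187 = 29.8092

HM = 29.8092


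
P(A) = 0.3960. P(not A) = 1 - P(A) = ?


P(not A) = 1 - 0.3960 = 0.6040

P(not A) = 0.6040


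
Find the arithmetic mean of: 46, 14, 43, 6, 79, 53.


Sum = 46 + 14 + 43 + 6 + 79 + 53 = 241
n = 6
Mean = 241/6 = 40.1667

Mean = 40.1667


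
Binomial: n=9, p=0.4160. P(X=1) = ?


C(9,1) = 9
p^1 = 0.416000
(1-p)^8 = 0.013530
P = 9 * 0.416000 * 0.013530 = 0.0507

P(X=1) = 0.0507


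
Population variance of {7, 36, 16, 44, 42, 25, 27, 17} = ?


Mean = 26.7500
Squared deviations: 390.0625, 85.5625, 115.5625, 297.5625, 232.5625, 3.0625, 0.0625, 95.0625
Sum = 1219.5000
Variance = 1219.5000/8 = 152.4375

Variance = 152.4375


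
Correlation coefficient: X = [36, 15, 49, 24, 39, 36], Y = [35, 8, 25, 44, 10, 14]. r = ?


Mean X = 33.1667, Mean Y = 22.6667
SD X = 10.915076, SD Y = 13.312484
Cov = 7.388889
r = 7.388889/(10.915076*13.312484) = 0.0509

r = 0.0509


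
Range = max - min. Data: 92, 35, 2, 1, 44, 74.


Max = 92, Min = 1
Range = 92 - 1 = 91

Range = 91


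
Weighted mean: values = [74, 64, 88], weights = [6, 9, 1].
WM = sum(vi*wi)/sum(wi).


Numerator = 74*6 + 64*9 + 88*1 = 1108
Denominator = 6 + 9 + 1 = 16
WM = 1108/16 = 69.2500

WM = 69.2500


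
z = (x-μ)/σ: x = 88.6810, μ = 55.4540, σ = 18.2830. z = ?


z = (88.6810 - 55.4540)/18.2830
= 33.2270/18.2830
= 1.8174

z = 1.8174


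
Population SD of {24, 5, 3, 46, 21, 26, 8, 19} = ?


Mean = 19.0000
Variance = 172.5000
SD = sqrt(172.5000) = 13.1339

SD = 13.1339


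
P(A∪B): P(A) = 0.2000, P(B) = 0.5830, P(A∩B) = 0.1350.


P(A∪B) = 0.2000 + 0.5830 - 0.1350
= 0.7830 - 0.1350
= 0.6480

P(A∪B) = 0.6480


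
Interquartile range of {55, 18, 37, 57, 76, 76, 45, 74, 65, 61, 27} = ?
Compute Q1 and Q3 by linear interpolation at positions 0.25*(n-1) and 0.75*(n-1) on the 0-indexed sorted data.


Sorted: 18, 27, 37, 45, 55, 57, 61, 65, 74, 76, 76
Q1 (25th %ile) = 41.0000
Q3 (75th %ile) = 69.5000
IQR = 69.5000 - 41.0000 = 28.5000

IQR = 28.5000


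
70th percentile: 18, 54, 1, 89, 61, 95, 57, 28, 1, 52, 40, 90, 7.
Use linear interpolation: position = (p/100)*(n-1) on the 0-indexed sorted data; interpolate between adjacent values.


Sorted: 1, 1, 7, 18, 28, 40, 52, 54, 57, 61, 89, 90, 95
n = 13
Index = 70/100 * 12 = 8.4000
Lower = data[8] = 57, Upper = data[9] = 61
P70 = 57 + 0.4000*(4) = 58.6000

P70 = 58.6000
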